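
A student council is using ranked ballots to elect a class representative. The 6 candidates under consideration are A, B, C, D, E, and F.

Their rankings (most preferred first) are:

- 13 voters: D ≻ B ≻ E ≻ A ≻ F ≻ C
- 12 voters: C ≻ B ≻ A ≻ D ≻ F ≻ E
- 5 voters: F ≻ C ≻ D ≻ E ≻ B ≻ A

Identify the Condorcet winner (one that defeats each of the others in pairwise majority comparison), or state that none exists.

Head-to-head results (30 voters total):
A vs B: B wins 30–0.
A vs C: C wins 17–13.
A vs D: D wins 18–12.
A vs E: E wins 18–12.
A vs F: A wins 25–5.
B vs C: C wins 17–13.
B vs D: D wins 18–12.
B vs E: B wins 25–5.
B vs F: B wins 25–5.
C vs D: C wins 17–13.
C vs E: C wins 17–13.
C vs F: F wins 18–12.
D vs E: D wins 30–0.
D vs F: D wins 25–5.
E vs F: F wins 17–13.
No candidate beats all others: A beats F beats C beats A, a majority cycle.

There is no Condorcet winner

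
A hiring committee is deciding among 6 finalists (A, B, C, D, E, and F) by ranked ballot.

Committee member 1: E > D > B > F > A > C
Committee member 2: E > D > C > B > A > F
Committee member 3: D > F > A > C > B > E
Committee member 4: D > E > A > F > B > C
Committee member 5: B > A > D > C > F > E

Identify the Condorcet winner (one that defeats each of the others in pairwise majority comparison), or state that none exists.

D

Head-to-head results (5 voters total):
A vs B: B wins 3–2.
A vs C: A wins 4–1.
A vs D: D wins 4–1.
A vs E: E wins 3–2.
A vs F: A wins 3–2.
B vs C: B wins 3–2.
B vs D: D wins 4–1.
B vs E: E wins 3–2.
B vs F: B wins 3–2.
C vs D: D wins 5–0.
C vs E: E wins 3–2.
C vs F: F wins 3–2.
D vs E: D wins 3–2.
D vs F: D wins 5–0.
E vs F: E wins 3–2.
D beats each rival — A (4–1), B (4–1), C (5–0), E (3–2), F (5–0) — so D is the Condorcet winner.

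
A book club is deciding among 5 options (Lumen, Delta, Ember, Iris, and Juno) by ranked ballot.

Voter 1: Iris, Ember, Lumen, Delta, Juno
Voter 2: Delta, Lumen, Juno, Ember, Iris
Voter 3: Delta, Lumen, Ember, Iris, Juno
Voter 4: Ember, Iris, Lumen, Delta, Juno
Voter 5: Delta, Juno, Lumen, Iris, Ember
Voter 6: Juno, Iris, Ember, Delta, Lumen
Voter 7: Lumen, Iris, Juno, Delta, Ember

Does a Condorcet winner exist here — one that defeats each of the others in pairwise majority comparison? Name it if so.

No Condorcet winner

Head-to-head results (7 voters total):
Lumen vs Delta: Delta wins 4–3.
Lumen vs Ember: Lumen wins 4–3.
Lumen vs Iris: Lumen wins 4–3.
Lumen vs Juno: Lumen wins 5–2.
Delta vs Ember: Delta wins 4–3.
Delta vs Iris: Iris wins 4–3.
Delta vs Juno: Delta wins 5–2.
Ember vs Iris: Iris wins 4–3.
Ember vs Juno: Juno wins 4–3.
Iris vs Juno: Iris wins 4–3.
No candidate beats all others: Lumen beats Iris beats Delta beats Lumen, a majority cycle.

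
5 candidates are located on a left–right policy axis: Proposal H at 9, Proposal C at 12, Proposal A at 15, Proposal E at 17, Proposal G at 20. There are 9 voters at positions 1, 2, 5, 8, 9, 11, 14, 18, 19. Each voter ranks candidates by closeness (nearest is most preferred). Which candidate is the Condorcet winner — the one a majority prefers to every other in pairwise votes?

Proposal H

With single-peaked preferences on a line, the Condorcet winner is the candidate closest to the median voter.
The median voter (position 9) is closest to Proposal H at 9.
Check: Proposal H vs Proposal G — voters closer to Proposal H: 7 of 9.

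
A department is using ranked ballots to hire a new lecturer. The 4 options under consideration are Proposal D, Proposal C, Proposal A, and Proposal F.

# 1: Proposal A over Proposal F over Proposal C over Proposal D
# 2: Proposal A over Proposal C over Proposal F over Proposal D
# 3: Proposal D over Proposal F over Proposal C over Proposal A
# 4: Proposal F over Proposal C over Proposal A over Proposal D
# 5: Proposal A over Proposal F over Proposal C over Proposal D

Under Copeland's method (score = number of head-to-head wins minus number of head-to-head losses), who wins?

Proposal A

Pairwise results:
  Proposal D vs Proposal C: Proposal C wins 4–1.
  Proposal D vs Proposal A: Proposal A wins 4–1.
  Proposal D vs Proposal F: Proposal F wins 4–1.
  Proposal C vs Proposal A: Proposal A wins 3–2.
  Proposal C vs Proposal F: Proposal F wins 4–1.
  Proposal A vs Proposal F: Proposal A wins 3–2.
Copeland scores (wins − losses):
  Proposal D: 0 − 3 = -3
  Proposal C: 1 − 2 = -1
  Proposal A: 3 − 0 = 3
  Proposal F: 2 − 1 = 1
Proposal A has the best Copeland score.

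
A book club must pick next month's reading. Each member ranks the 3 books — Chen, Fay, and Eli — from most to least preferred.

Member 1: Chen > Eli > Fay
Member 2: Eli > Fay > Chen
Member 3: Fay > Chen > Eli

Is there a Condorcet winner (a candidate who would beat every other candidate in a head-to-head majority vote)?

Head-to-head results (3 voters total):
Chen vs Fay: Fay wins 2–1.
Chen vs Eli: Chen wins 2–1.
Fay vs Eli: Eli wins 2–1.
No candidate beats all others: Chen beats Eli beats Fay beats Chen, a majority cycle.

No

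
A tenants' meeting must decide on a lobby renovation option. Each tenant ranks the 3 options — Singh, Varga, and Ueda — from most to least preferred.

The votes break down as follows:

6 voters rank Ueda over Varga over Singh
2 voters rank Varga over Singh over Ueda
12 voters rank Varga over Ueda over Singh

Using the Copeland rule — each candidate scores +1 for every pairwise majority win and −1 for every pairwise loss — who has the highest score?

Varga

Pairwise results:
  Singh vs Varga: Varga wins 20–0.
  Singh vs Ueda: Ueda wins 18–2.
  Varga vs Ueda: Varga wins 14–6.
Copeland scores (wins − losses):
  Singh: 0 − 2 = -2
  Varga: 2 − 0 = 2
  Ueda: 1 − 1 = 0
Varga has the best Copeland score.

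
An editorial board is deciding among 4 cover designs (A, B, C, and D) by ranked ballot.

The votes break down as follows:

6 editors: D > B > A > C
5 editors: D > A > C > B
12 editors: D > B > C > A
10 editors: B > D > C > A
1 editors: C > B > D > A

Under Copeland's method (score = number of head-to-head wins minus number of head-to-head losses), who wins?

Pairwise results:
  A vs B: B wins 29–5.
  A vs C: C wins 23–11.
  A vs D: D wins 34–0.
  B vs C: B wins 28–6.
  B vs D: D wins 23–11.
  C vs D: D wins 33–1.
Copeland scores (wins − losses):
  A: 0 − 3 = -3
  B: 2 − 1 = 1
  C: 1 − 2 = -1
  D: 3 − 0 = 3
D has the best Copeland score.

D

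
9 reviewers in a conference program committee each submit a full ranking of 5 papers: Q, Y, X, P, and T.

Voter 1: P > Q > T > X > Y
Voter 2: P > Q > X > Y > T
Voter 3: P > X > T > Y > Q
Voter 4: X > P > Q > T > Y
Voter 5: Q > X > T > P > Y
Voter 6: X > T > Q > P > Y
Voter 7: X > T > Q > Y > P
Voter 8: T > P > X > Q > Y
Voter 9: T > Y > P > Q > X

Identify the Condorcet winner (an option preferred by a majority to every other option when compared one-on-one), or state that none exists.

None — there is no Condorcet winner

Head-to-head results (9 voters total):
Q vs Y: Q wins 7–2.
Q vs X: X wins 5–4.
Q vs P: P wins 6–3.
Q vs T: T wins 5–4.
Y vs X: X wins 8–1.
Y vs P: P wins 7–2.
Y vs T: T wins 8–1.
X vs P: P wins 5–4.
X vs T: X wins 6–3.
P vs T: T wins 5–4.
No candidate beats all others: X beats T beats P beats X, a majority cycle.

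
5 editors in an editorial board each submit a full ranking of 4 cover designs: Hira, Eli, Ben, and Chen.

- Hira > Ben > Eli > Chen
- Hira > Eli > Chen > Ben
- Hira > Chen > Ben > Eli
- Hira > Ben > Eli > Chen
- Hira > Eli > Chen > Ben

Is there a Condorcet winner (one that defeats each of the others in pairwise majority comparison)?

Yes

Head-to-head results (5 voters total):
Hira vs Eli: Hira wins 5–0.
Hira vs Ben: Hira wins 5–0.
Hira vs Chen: Hira wins 5–0.
Eli vs Ben: Ben wins 3–2.
Eli vs Chen: Eli wins 4–1.
Ben vs Chen: Chen wins 3–2.
Hira beats each rival — Eli (5–0), Ben (5–0), Chen (5–0) — so Hira is the Condorcet winner.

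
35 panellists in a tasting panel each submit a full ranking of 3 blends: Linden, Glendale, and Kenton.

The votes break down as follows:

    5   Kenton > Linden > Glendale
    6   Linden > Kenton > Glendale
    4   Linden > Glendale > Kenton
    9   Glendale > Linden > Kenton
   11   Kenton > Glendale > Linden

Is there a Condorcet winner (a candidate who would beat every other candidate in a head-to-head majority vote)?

Head-to-head results (35 voters total):
Linden vs Glendale: Glendale wins 20–15.
Linden vs Kenton: Linden wins 19–16.
Glendale vs Kenton: Kenton wins 22–13.
No candidate beats all others: Linden beats Kenton beats Glendale beats Linden, a majority cycle.

No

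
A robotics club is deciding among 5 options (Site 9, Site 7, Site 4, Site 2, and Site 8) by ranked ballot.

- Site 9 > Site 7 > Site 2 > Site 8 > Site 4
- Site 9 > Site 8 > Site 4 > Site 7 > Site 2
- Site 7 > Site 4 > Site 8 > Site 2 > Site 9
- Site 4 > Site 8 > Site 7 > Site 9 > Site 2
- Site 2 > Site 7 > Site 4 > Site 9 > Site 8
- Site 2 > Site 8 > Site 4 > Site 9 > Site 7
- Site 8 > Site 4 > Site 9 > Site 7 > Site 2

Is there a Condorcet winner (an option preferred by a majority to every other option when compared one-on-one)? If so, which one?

Site 8

Head-to-head results (7 voters total):
Site 9 vs Site 7: Site 9 wins 4–3.
Site 9 vs Site 4: Site 4 wins 5–2.
Site 9 vs Site 2: Site 9 wins 4–3.
Site 9 vs Site 8: Site 8 wins 4–3.
Site 7 vs Site 4: Site 4 wins 4–3.
Site 7 vs Site 2: Site 7 wins 5–2.
Site 7 vs Site 8: Site 8 wins 4–3.
Site 4 vs Site 2: Site 4 wins 4–3.
Site 4 vs Site 8: Site 8 wins 4–3.
Site 2 vs Site 8: Site 8 wins 4–3.
Site 8 beats each rival — Site 9 (4–3), Site 7 (4–3), Site 4 (4–3), Site 2 (4–3) — so Site 8 is the Condorcet winner.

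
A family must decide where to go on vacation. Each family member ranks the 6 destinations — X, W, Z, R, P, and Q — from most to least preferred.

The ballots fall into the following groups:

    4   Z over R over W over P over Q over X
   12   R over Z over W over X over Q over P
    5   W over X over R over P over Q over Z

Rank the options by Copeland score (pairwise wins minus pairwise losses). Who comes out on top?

Pairwise results:
  X vs W: W wins 21–0.
  X vs Z: Z wins 16–5.
  X vs R: R wins 16–5.
  X vs P: X wins 17–4.
  X vs Q: X wins 17–4.
  W vs Z: Z wins 16–5.
  W vs R: R wins 16–5.
  W vs P: W wins 21–0.
  W vs Q: W wins 21–0.
  Z vs R: R wins 17–4.
  Z vs P: Z wins 16–5.
  Z vs Q: Z wins 16–5.
  R vs P: R wins 21–0.
  R vs Q: R wins 21–0.
  P vs Q: Q wins 12–9.
Copeland scores (wins − losses):
  X: 2 − 3 = -1
  W: 3 − 2 = 1
  Z: 4 − 1 = 3
  R: 5 − 0 = 5
  P: 0 − 5 = -5
  Q: 1 − 4 = -3
R has the best Copeland score.

R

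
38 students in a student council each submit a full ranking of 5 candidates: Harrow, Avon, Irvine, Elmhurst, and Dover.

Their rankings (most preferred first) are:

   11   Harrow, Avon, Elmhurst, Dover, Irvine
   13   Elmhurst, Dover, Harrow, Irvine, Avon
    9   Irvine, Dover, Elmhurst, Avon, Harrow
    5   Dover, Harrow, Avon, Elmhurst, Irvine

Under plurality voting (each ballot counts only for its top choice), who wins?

First-place vote totals:
  Harrow: 11
  Avon: 0
  Irvine: 9
  Elmhurst: 13
  Dover: 5
Elmhurst has the most first-place votes.

Elmhurst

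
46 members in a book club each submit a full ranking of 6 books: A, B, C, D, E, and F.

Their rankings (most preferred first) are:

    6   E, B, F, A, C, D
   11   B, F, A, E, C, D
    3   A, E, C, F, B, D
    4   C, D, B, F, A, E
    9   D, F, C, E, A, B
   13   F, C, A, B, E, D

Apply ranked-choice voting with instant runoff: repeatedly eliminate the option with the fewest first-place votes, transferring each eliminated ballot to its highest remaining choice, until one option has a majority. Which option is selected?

F

Round 1: F 13, B 11, D 9, E 6, C 4, A 3. A has the fewest and is eliminated.
Round 2: F 13, B 11, D 9, E 9, C 4. C has the fewest and is eliminated.
Round 3: D 13, F 13, B 11, E 9. E has the fewest and is eliminated.
Round 4: B 17, F 16, D 13. D has the fewest and is eliminated.
Round 5: F 25, B 21. F has a majority.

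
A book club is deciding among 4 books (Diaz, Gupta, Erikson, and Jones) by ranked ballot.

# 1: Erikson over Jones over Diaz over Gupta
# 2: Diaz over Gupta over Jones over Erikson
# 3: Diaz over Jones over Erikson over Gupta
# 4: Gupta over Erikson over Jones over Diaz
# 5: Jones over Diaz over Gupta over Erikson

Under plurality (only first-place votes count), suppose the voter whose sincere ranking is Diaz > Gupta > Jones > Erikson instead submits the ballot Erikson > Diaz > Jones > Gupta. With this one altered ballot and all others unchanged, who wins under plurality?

First-place totals with the altered ballot: Diaz 1, Gupta 1, Erikson 2, Jones 1.
The switch changes the winner from Diaz to Erikson.

Erikson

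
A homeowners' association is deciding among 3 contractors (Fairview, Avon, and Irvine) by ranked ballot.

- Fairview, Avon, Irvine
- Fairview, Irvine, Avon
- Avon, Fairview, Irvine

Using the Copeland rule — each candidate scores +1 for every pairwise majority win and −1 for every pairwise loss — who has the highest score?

Fairview

Pairwise results:
  Fairview vs Avon: Fairview wins 2–1.
  Fairview vs Irvine: Fairview wins 3–0.
  Avon vs Irvine: Avon wins 2–1.
Copeland scores (wins − losses):
  Fairview: 2 − 0 = 2
  Avon: 1 − 1 = 0
  Irvine: 0 − 2 = -2
Fairview has the best Copeland score.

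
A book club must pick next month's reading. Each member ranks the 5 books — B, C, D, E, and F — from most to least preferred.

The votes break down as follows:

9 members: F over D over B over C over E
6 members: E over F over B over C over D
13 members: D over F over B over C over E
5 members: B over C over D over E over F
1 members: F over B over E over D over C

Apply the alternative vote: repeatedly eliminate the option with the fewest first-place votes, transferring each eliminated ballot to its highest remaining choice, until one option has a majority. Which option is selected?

D

Round 1: D 13, F 10, E 6, B 5, C 0. C has the fewest and is eliminated.
Round 2: D 13, F 10, E 6, B 5. B has the fewest and is eliminated.
Round 3: D 18, F 10, E 6. D has a majority.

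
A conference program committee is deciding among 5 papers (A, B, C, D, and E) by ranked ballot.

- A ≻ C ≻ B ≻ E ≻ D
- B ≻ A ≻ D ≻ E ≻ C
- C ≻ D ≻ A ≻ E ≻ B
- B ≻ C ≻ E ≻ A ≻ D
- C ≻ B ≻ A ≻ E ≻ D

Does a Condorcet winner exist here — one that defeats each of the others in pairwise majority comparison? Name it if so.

C

Head-to-head results (5 voters total):
A vs B: B wins 3–2.
A vs C: C wins 3–2.
A vs D: A wins 4–1.
A vs E: A wins 4–1.
B vs C: C wins 3–2.
B vs D: B wins 4–1.
B vs E: B wins 4–1.
C vs D: C wins 4–1.
C vs E: C wins 4–1.
D vs E: E wins 3–2.
C beats each rival — A (3–2), B (3–2), D (4–1), E (4–1) — so C is the Condorcet winner.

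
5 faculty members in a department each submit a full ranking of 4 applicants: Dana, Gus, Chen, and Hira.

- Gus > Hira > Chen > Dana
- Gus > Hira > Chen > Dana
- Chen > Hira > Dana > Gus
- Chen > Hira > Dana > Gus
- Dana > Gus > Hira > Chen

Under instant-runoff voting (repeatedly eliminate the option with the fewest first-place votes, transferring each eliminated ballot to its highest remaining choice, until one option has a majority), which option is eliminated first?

Round 1: Gus 2, Chen 2, Dana 1, Hira 0. Hira has the fewest and is eliminated.
Round 2: Gus 2, Chen 2, Dana 1. Dana has the fewest and is eliminated.
Round 3: Gus 3, Chen 2. Gus has a majority.

Hira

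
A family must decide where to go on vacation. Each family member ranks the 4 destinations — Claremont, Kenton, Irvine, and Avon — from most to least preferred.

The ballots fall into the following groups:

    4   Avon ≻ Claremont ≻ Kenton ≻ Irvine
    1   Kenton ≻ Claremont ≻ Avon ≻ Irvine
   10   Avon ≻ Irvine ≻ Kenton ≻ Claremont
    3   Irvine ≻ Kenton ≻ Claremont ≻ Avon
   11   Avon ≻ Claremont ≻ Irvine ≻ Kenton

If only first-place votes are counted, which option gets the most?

First-place vote totals:
  Claremont: 0
  Kenton: 1
  Irvine: 3
  Avon: 25
Avon has the most first-place votes.

Avon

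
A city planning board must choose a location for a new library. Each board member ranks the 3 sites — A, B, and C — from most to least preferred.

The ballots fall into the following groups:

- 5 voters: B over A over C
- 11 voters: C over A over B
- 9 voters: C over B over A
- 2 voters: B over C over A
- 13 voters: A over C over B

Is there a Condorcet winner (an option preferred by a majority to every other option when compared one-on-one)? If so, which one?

Head-to-head results (40 voters total):
A vs B: A wins 24–16.
A vs C: C wins 22–18.
B vs C: C wins 33–7.
C beats each rival — A (22–18), B (33–7) — so C is the Condorcet winner.

C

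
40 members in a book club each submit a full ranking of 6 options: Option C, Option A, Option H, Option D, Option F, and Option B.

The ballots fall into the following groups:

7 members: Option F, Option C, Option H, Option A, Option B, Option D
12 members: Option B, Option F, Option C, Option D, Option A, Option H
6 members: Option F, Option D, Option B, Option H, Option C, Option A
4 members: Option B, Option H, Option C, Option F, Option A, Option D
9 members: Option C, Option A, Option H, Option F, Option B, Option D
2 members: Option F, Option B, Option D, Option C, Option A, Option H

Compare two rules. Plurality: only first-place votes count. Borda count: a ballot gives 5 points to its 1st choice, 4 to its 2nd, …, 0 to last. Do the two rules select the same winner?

No

Plurality first-place counts: Option C 9, Option A 0, Option H 0, Option D 0, Option F 15, Option B 16 → Option B.
Borda totals: Option C 131, Option A 68, Option H 76, Option D 54, Option F 149, Option B 122 → Option F.
The two rules disagree: plurality picks Option B, Borda picks Option F.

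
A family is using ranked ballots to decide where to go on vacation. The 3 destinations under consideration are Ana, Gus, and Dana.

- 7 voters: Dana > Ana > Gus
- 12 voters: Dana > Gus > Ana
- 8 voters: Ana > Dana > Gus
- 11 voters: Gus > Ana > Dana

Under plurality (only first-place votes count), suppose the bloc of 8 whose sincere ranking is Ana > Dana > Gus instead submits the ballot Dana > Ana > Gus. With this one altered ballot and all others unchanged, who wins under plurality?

First-place totals with the altered ballot: Ana 0, Gus 11, Dana 27.
The winner is unchanged: still Dana.

Dana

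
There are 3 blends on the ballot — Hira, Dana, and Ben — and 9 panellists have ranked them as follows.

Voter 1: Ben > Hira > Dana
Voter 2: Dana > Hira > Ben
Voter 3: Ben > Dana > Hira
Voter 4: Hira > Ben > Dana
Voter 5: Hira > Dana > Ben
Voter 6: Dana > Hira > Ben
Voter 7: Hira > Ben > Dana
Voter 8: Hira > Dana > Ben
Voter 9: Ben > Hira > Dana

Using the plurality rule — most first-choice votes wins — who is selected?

Hira

First-place vote totals:
  Hira: 4
  Dana: 2
  Ben: 3
Hira has the most first-place votes.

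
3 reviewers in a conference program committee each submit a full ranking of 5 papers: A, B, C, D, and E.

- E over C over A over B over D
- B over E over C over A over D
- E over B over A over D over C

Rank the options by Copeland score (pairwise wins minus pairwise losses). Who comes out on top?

Pairwise results:
  A vs B: B wins 2–1.
  A vs C: C wins 2–1.
  A vs D: A wins 3–0.
  A vs E: E wins 3–0.
  B vs C: B wins 2–1.
  B vs D: B wins 3–0.
  B vs E: E wins 2–1.
  C vs D: C wins 2–1.
  C vs E: E wins 3–0.
  D vs E: E wins 3–0.
Copeland scores (wins − losses):
  A: 1 − 3 = -2
  B: 3 − 1 = 2
  C: 2 − 2 = 0
  D: 0 − 4 = -4
  E: 4 − 0 = 4
E has the best Copeland score.

E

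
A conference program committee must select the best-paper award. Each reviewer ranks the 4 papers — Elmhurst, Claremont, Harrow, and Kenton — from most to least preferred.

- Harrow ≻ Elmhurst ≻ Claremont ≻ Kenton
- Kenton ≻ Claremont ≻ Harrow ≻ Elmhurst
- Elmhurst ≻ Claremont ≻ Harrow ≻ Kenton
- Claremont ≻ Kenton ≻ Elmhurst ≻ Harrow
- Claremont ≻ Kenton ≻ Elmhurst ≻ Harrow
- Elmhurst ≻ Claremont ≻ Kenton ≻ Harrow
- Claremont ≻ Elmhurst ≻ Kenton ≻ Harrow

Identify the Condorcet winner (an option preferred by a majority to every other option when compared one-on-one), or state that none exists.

Claremont

Head-to-head results (7 voters total):
Elmhurst vs Claremont: Claremont wins 4–3.
Elmhurst vs Harrow: Elmhurst wins 5–2.
Elmhurst vs Kenton: Elmhurst wins 4–3.
Claremont vs Harrow: Claremont wins 6–1.
Claremont vs Kenton: Claremont wins 6–1.
Harrow vs Kenton: Kenton wins 5–2.
Claremont beats each rival — Elmhurst (4–3), Harrow (6–1), Kenton (6–1) — so Claremont is the Condorcet winner.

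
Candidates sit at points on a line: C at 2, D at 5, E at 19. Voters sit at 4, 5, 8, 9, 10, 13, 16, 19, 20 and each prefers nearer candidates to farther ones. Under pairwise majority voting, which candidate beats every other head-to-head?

D

With single-peaked preferences on a line, the Condorcet winner is the candidate closest to the median voter.
The median voter (position 10) is closest to D at 5.
Check: D vs E — voters closer to D: 5 of 9.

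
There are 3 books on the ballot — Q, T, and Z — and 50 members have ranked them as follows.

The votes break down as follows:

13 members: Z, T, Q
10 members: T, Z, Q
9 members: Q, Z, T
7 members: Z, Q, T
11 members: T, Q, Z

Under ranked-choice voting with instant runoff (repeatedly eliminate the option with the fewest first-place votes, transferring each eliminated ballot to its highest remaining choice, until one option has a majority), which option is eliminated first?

Q

Round 1: T 21, Z 20, Q 9. Q has the fewest and is eliminated.
Round 2: Z 29, T 21. Z has a majority.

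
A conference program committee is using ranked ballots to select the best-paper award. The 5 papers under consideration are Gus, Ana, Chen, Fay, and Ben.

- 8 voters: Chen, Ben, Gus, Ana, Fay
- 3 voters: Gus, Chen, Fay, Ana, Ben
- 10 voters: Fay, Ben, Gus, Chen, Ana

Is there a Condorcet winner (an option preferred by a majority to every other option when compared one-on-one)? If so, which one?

There is no Condorcet winner

Head-to-head results (21 voters total):
Gus vs Ana: Gus wins 21–0.
Gus vs Chen: Gus wins 13–8.
Gus vs Fay: Gus wins 11–10.
Gus vs Ben: Ben wins 18–3.
Ana vs Chen: Chen wins 21–0.
Ana vs Fay: Fay wins 13–8.
Ana vs Ben: Ben wins 18–3.
Chen vs Fay: Chen wins 11–10.
Chen vs Ben: Chen wins 11–10.
Fay vs Ben: Fay wins 13–8.
No candidate beats all others: Gus beats Chen beats Ben beats Gus, a majority cycle.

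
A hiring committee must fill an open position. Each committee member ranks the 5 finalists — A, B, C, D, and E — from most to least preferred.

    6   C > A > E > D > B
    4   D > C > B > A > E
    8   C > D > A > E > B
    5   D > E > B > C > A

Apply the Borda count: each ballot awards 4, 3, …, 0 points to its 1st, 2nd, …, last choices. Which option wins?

C

Borda scores:
  A: 6·3 + 4·1 + 8·2 + 5·0 = 38
  B: 6·0 + 4·2 + 8·0 + 5·2 = 18
  C: 6·4 + 4·3 + 8·4 + 5·1 = 73
  D: 6·1 + 4·4 + 8·3 + 5·4 = 66
  E: 6·2 + 4·0 + 8·1 + 5·3 = 35
C has the highest total.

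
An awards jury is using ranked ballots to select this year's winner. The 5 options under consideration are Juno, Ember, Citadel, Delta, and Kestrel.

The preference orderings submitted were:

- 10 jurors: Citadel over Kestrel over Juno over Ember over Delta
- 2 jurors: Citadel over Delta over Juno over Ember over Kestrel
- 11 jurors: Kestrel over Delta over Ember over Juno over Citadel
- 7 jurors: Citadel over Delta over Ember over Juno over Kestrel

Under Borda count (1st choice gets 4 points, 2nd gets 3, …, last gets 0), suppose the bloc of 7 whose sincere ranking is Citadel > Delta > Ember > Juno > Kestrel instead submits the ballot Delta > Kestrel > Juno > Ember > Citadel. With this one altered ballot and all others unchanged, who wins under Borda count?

Borda totals with the altered ballot: Juno 49, Ember 41, Citadel 48, Delta 67, Kestrel 95.
The switch changes the winner from Citadel to Kestrel.

Kestrel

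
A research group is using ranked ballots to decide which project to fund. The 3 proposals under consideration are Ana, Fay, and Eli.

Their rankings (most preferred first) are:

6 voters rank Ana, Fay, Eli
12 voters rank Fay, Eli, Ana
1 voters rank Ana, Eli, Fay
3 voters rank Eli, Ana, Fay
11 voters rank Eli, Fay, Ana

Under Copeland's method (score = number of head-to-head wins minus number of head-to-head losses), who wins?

Fay

Pairwise results:
  Ana vs Fay: Fay wins 23–10.
  Ana vs Eli: Eli wins 26–7.
  Fay vs Eli: Fay wins 18–15.
Copeland scores (wins − losses):
  Ana: 0 − 2 = -2
  Fay: 2 − 0 = 2
  Eli: 1 − 1 = 0
Fay has the best Copeland score.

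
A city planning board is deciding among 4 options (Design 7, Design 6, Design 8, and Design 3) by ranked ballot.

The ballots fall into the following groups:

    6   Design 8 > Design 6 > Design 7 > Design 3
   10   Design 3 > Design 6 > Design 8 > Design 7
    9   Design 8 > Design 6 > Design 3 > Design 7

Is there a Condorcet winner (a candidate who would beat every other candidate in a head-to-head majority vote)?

Yes

Head-to-head results (25 voters total):
Design 7 vs Design 6: Design 6 wins 25–0.
Design 7 vs Design 8: Design 8 wins 25–0.
Design 7 vs Design 3: Design 3 wins 19–6.
Design 6 vs Design 8: Design 8 wins 15–10.
Design 6 vs Design 3: Design 6 wins 15–10.
Design 8 vs Design 3: Design 8 wins 15–10.
Design 8 beats each rival — Design 7 (25–0), Design 6 (15–10), Design 3 (15–10) — so Design 8 is the Condorcet winner.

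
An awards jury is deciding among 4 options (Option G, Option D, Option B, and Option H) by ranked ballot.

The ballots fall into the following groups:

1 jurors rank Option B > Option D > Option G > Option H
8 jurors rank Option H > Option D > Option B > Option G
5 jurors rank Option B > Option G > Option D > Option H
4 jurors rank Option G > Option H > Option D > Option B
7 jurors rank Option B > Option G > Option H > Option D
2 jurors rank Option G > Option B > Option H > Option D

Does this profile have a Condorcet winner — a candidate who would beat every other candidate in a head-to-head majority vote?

Yes

Head-to-head results (27 voters total):
Option G vs Option D: Option G wins 18–9.
Option G vs Option B: Option B wins 21–6.
Option G vs Option H: Option G wins 19–8.
Option D vs Option B: Option B wins 15–12.
Option D vs Option H: Option H wins 21–6.
Option B vs Option H: Option B wins 15–12.
Option B beats each rival — Option G (21–6), Option D (15–12), Option H (15–12) — so Option B is the Condorcet winner.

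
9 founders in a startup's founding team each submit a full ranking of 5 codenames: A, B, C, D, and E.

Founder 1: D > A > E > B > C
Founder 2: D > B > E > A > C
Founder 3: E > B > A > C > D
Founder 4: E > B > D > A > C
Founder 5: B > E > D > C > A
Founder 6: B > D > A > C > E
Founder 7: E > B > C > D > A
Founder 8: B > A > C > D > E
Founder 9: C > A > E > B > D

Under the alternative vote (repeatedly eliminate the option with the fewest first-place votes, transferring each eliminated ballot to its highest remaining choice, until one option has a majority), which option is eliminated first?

A

Round 1: B 3, E 3, D 2, C 1, A 0. A has the fewest and is eliminated.
Round 2: B 3, E 3, D 2, C 1. C has the fewest and is eliminated.
Round 3: E 4, B 3, D 2. D has the fewest and is eliminated.
Round 4: E 5, B 4. E has a majority.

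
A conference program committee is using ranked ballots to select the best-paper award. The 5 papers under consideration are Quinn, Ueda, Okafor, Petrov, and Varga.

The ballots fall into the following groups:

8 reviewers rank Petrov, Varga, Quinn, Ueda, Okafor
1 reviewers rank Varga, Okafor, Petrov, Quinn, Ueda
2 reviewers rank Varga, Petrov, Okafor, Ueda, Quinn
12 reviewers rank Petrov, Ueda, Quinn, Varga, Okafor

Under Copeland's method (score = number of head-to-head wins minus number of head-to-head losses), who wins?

Pairwise results:
  Quinn vs Ueda: Ueda wins 14–9.
  Quinn vs Okafor: Quinn wins 20–3.
  Quinn vs Petrov: Petrov wins 23–0.
  Quinn vs Varga: Quinn wins 12–11.
  Ueda vs Okafor: Ueda wins 20–3.
  Ueda vs Petrov: Petrov wins 23–0.
  Ueda vs Varga: Ueda wins 12–11.
  Okafor vs Petrov: Petrov wins 22–1.
  Okafor vs Varga: Varga wins 23–0.
  Petrov vs Varga: Petrov wins 20–3.
Copeland scores (wins − losses):
  Quinn: 2 − 2 = 0
  Ueda: 3 − 1 = 2
  Okafor: 0 − 4 = -4
  Petrov: 4 − 0 = 4
  Varga: 1 − 3 = -2
Petrov has the best Copeland score.

Petrov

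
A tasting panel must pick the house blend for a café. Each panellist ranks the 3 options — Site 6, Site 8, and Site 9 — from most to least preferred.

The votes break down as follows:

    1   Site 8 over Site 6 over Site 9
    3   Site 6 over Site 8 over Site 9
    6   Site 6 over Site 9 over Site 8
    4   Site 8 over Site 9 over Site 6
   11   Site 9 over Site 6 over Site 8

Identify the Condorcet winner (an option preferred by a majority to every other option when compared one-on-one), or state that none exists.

Site 9

Head-to-head results (25 voters total):
Site 6 vs Site 8: Site 6 wins 20–5.
Site 6 vs Site 9: Site 9 wins 15–10.
Site 8 vs Site 9: Site 9 wins 17–8.
Site 9 beats each rival — Site 6 (15–10), Site 8 (17–8) — so Site 9 is the Condorcet winner.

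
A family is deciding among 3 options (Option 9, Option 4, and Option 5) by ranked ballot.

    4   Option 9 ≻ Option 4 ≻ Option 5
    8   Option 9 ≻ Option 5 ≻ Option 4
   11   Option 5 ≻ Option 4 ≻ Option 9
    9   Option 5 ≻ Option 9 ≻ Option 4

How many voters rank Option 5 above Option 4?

28

Ballots ranking Option 5 above Option 4: 8+11+9 = 28.
Ballots ranking Option 4 above Option 5: 4.
So 28 of 32 voters prefer Option 5 to Option 4.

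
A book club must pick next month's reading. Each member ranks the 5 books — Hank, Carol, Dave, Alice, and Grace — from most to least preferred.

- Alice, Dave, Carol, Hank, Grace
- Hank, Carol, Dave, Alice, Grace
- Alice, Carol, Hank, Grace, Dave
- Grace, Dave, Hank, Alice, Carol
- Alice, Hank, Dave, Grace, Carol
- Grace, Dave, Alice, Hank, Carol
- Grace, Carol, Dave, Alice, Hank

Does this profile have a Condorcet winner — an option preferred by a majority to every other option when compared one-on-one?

Head-to-head results (7 voters total):
Hank vs Carol: Hank wins 4–3.
Hank vs Dave: Dave wins 4–3.
Hank vs Alice: Alice wins 5–2.
Hank vs Grace: Hank wins 4–3.
Carol vs Dave: Dave wins 4–3.
Carol vs Alice: Alice wins 5–2.
Carol vs Grace: Grace wins 4–3.
Dave vs Alice: Dave wins 4–3.
Dave vs Grace: Grace wins 4–3.
Alice vs Grace: Alice wins 4–3.
No candidate beats all others: Hank beats Grace beats Dave beats Hank, a majority cycle.

No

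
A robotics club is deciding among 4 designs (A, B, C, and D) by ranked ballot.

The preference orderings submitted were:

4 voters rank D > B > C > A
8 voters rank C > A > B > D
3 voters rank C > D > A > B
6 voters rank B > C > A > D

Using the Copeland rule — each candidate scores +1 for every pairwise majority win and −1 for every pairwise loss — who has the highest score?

Pairwise results:
  A vs B: A wins 11–10.
  A vs C: C wins 21–0.
  A vs D: A wins 14–7.
  B vs C: C wins 11–10.
  B vs D: B wins 14–7.
  C vs D: C wins 17–4.
Copeland scores (wins − losses):
  A: 2 − 1 = 1
  B: 1 − 2 = -1
  C: 3 − 0 = 3
  D: 0 − 3 = -3
C has the best Copeland score.

C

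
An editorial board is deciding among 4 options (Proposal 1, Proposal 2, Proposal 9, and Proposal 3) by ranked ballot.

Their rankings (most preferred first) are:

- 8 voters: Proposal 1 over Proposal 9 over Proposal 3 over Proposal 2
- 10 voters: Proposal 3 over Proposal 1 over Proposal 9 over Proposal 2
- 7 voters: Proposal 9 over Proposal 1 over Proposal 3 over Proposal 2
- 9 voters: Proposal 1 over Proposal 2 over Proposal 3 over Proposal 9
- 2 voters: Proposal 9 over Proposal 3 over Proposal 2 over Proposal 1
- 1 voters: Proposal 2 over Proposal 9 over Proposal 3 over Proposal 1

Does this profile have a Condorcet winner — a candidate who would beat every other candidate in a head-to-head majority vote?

Head-to-head results (37 voters total):
Proposal 1 vs Proposal 2: Proposal 1 wins 34–3.
Proposal 1 vs Proposal 9: Proposal 1 wins 27–10.
Proposal 1 vs Proposal 3: Proposal 1 wins 24–13.
Proposal 2 vs Proposal 9: Proposal 9 wins 27–10.
Proposal 2 vs Proposal 3: Proposal 3 wins 27–10.
Proposal 9 vs Proposal 3: Proposal 3 wins 19–18.
Proposal 1 beats each rival — Proposal 2 (34–3), Proposal 9 (27–10), Proposal 3 (24–13) — so Proposal 1 is the Condorcet winner.

Yes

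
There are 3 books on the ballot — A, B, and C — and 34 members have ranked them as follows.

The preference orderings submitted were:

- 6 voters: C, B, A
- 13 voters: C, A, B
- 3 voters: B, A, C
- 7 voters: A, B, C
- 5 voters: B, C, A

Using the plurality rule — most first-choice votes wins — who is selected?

First-place vote totals:
  A: 7
  B: 8
  C: 19
C has the most first-place votes.

C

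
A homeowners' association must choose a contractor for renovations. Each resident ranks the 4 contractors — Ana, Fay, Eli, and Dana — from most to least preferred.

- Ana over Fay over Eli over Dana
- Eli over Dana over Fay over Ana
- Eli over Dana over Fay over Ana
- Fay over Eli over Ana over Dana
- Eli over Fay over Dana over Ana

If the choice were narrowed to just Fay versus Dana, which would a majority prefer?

Ballots ranking Fay above Dana: 3.
Ballots ranking Dana above Fay: 2.
Fay wins the head-to-head, 3–2.

Fay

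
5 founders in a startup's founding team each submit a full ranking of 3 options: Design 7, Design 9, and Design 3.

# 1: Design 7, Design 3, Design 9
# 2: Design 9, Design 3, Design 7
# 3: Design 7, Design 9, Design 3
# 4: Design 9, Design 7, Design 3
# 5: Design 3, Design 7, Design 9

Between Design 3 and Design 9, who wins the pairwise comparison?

Ballots ranking Design 3 above Design 9: 2.
Ballots ranking Design 9 above Design 3: 3.
Design 9 wins the head-to-head, 3–2.

Design 9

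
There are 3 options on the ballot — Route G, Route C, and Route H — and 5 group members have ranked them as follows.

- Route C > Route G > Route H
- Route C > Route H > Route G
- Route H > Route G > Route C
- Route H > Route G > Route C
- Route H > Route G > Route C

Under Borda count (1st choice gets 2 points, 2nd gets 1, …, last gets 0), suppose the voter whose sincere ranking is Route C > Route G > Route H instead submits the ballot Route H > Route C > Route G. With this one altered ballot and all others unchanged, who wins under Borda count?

Route H

Borda totals with the altered ballot: Route G 3, Route C 3, Route H 9.
The winner is unchanged: still Route H.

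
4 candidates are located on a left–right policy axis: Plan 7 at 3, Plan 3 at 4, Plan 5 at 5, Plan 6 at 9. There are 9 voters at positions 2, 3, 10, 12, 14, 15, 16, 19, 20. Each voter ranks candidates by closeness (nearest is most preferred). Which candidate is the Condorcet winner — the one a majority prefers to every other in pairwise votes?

With single-peaked preferences on a line, the Condorcet winner is the candidate closest to the median voter.
The median voter (position 14) is closest to Plan 6 at 9.
Check: Plan 6 vs Plan 5 — voters closer to Plan 6: 7 of 9.

Plan 6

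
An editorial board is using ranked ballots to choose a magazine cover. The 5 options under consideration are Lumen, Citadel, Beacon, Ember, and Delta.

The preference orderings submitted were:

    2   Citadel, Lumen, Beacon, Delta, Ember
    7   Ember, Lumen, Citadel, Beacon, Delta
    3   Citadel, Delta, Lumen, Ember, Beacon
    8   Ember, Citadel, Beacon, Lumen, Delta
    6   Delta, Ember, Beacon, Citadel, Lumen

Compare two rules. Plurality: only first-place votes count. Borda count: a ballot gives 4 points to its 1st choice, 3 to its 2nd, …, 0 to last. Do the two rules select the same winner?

Yes

Plurality first-place counts: Lumen 0, Citadel 5, Beacon 0, Ember 15, Delta 6 → Ember.
Borda totals: Lumen 41, Citadel 64, Beacon 39, Ember 81, Delta 35 → Ember.
The two rules agree on Ember.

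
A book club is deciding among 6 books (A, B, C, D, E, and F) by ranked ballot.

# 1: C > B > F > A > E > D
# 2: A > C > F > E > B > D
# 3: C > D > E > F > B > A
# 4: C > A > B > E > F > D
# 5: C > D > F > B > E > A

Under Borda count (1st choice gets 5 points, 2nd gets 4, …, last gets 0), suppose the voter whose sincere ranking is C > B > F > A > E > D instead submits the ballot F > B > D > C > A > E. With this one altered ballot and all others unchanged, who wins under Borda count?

C

Borda totals with the altered ballot: A 10, B 11, C 21, D 11, E 8, F 14.
The winner is unchanged: still C.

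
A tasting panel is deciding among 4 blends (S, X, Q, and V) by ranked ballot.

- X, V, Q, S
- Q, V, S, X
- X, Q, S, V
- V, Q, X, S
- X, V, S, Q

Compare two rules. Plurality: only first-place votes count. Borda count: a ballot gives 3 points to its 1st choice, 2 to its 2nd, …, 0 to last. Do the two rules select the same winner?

Plurality first-place counts: S 0, X 3, Q 1, V 1 → X.
Borda totals: S 3, X 10, Q 8, V 9 → X.
The two rules agree on X.

Yes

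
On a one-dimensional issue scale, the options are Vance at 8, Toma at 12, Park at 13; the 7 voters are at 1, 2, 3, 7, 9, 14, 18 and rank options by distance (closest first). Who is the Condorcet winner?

Vance

With single-peaked preferences on a line, the Condorcet winner is the candidate closest to the median voter.
The median voter (position 7) is closest to Vance at 8.
Check: Vance vs Toma — voters closer to Vance: 5 of 7.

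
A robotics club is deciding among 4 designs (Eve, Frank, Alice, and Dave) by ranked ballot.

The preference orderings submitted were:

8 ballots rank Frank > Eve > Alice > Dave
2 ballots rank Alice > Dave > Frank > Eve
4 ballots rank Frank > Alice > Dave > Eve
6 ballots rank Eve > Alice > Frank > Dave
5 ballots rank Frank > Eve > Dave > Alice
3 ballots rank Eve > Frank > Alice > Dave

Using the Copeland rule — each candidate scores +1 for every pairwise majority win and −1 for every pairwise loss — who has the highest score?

Frank

Pairwise results:
  Eve vs Frank: Frank wins 19–9.
  Eve vs Alice: Eve wins 22–6.
  Eve vs Dave: Eve wins 22–6.
  Frank vs Alice: Frank wins 20–8.
  Frank vs Dave: Frank wins 26–2.
  Alice vs Dave: Alice wins 23–5.
Copeland scores (wins − losses):
  Eve: 2 − 1 = 1
  Frank: 3 − 0 = 3
  Alice: 1 − 2 = -1
  Dave: 0 − 3 = -3
Frank has the best Copeland score.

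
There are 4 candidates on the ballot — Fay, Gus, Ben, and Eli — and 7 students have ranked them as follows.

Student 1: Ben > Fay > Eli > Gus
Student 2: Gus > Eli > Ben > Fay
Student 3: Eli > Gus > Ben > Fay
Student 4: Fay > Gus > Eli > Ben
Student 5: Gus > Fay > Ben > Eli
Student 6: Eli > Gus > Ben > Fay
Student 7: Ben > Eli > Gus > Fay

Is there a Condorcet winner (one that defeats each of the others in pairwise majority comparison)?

Head-to-head results (7 voters total):
Fay vs Gus: Gus wins 5–2.
Fay vs Ben: Ben wins 5–2.
Fay vs Eli: Eli wins 4–3.
Gus vs Ben: Gus wins 5–2.
Gus vs Eli: Eli wins 4–3.
Ben vs Eli: Eli wins 4–3.
Eli beats each rival — Fay (4–3), Gus (4–3), Ben (4–3) — so Eli is the Condorcet winner.

Yes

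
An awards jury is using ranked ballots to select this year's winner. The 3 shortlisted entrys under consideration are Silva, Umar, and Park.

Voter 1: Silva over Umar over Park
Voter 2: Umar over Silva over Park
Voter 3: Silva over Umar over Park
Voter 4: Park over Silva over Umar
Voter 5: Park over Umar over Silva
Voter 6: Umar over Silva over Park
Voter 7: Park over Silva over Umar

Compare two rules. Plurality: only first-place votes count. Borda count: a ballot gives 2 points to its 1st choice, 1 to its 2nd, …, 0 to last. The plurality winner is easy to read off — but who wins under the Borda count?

Silva

Plurality first-place counts: Silva 2, Umar 2, Park 3 → Park.
Borda totals: Silva 8, Umar 7, Park 6 → Silva.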